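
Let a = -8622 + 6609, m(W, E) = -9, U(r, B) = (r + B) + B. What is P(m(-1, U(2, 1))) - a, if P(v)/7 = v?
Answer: 1950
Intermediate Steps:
U(r, B) = r + 2*B (U(r, B) = (B + r) + B = r + 2*B)
P(v) = 7*v
a = -2013
P(m(-1, U(2, 1))) - a = 7*(-9) - 1*(-2013) = -63 + 2013 = 1950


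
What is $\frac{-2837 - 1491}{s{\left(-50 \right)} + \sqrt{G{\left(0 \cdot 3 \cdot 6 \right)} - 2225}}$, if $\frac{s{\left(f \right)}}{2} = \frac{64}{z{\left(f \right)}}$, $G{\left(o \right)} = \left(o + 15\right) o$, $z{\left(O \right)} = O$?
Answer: $\frac{6924800}{1394721} + \frac{13525000 i \sqrt{89}}{1394721} \approx 4.965 + 91.484 i$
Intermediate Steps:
$G{\left(o \right)} = o \left(15 + o\right)$ ($G{\left(o \right)} = \left(15 + o\right) o = o \left(15 + o\right)$)
$s{\left(f \right)} = \frac{128}{f}$ ($s{\left(f \right)} = 2 \frac{64}{f} = \frac{128}{f}$)
$\frac{-2837 - 1491}{s{\left(-50 \right)} + \sqrt{G{\left(0 \cdot 3 \cdot 6 \right)} - 2225}} = \frac{-2837 - 1491}{\frac{128}{-50} + \sqrt{0 \cdot 3 \cdot 6 \left(15 + 0 \cdot 3 \cdot 6\right) - 2225}} = - \frac{4328}{128 \left(- \frac{1}{50}\right) + \sqrt{0 \cdot 6 \left(15 + 0 \cdot 6\right) - 2225}} = - \frac{4328}{- \frac{64}{25} + \sqrt{0 \left(15 + 0\right) - 2225}} = - \frac{4328}{- \frac{64}{25} + \sqrt{0 \cdot 15 - 2225}} = - \frac{4328}{- \frac{64}{25} + \sqrt{0 - 2225}} = - \frac{4328}{- \frac{64}{25} + \sqrt{-2225}} = - \frac{4328}{- \frac{64}{25} + 5 i \sqrt{89}}$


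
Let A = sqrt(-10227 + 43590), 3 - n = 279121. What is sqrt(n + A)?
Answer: sqrt(-279118 + 3*sqrt(3707)) ≈ 528.14*I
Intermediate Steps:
n = -279118 (n = 3 - 1*279121 = 3 - 279121 = -279118)
A = 3*sqrt(3707) (A = sqrt(33363) = 3*sqrt(3707) ≈ 182.66)
sqrt(n + A) = sqrt(-279118 + 3*sqrt(3707))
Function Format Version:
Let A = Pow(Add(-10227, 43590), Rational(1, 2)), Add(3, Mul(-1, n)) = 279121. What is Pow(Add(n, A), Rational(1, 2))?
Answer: Pow(Add(-279118, Mul(3, Pow(3707, Rational(1, 2)))), Rational(1, 2)) ≈ Mul(528.14, I)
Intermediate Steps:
n = -279118 (n = Add(3, Mul(-1, 279121)) = Add(3, -279121) = -279118)
A = Mul(3, Pow(3707, Rational(1, 2))) (A = Pow(33363, Rational(1, 2)) = Mul(3, Pow(3707, Rational(1, 2))) ≈ 182.66)
Pow(Add(n, A), Rational(1, 2)) = Pow(Add(-279118, Mul(3, Pow(3707, Rational(1, 2)))), Rational(1, 2))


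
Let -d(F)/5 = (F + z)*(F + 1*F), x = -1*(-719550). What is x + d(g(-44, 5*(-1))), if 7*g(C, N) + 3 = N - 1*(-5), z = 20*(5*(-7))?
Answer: 35110860/49 ≈ 7.1655e+5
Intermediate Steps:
x = 719550
z = -700 (z = 20*(-35) = -700)
g(C, N) = 2/7 + N/7 (g(C, N) = -3/7 + (N - 1*(-5))/7 = -3/7 + (N + 5)/7 = -3/7 + (5 + N)/7 = -3/7 + (5/7 + N/7) = 2/7 + N/7)
d(F) = -10*F*(-700 + F) (d(F) = -5*(F - 700)*(F + 1*F) = -5*(-700 + F)*(F + F) = -5*(-700 + F)*2*F = -10*F*(-700 + F))
x + d(g(-44, 5*(-1))) = 719550 + 10*(2/7 + (5*(-1))/7)*(700 - (2/7 + (5*(-1))/7)) = 719550 + 10*(2/7 + (⅐)*(-5))*(700 - (2/7 + (⅐)*(-5))) = 719550 + 10*(2/7 - 5/7)*(700 - (2/7 - 5/7)) = 719550 + 10*(-3/7)*(700 - 1*(-3/7)) = 719550 + 10*(-3/7)*(700 + 3/7) = 719550 + 10*(-3/7)*(4903/7) = 719550 - 147090/49 = 35110860/49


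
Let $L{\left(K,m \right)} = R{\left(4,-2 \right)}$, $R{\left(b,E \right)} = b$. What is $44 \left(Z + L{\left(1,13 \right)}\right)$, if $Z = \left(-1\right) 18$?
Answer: $-616$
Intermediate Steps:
$L{\left(K,m \right)} = 4$
$Z = -18$
$44 \left(Z + L{\left(1,13 \right)}\right) = 44 \left(-18 + 4\right) = 44 \left(-14\right) = -616$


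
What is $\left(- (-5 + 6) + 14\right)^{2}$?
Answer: $169$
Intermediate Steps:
$\left(- (-5 + 6) + 14\right)^{2} = \left(\left(-1\right) 1 + 14\right)^{2} = \left(-1 + 14\right)^{2} = 13^{2} = 169$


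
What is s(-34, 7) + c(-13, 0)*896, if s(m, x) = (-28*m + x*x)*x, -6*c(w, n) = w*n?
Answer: 7007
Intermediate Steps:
c(w, n) = -n*w/6 (c(w, n) = -w*n/6 = -n*w/6)
s(m, x) = x*(x² - 28*m) (s(m, x) = (-28*m + x²)*x = (x² - 28*m)*x = x*(x² - 28*m))
s(-34, 7) + c(-13, 0)*896 = 7*(7² - 28*(-34)) - ⅙*0*(-13)*896 = 7*(49 + 952) + 0*896 = 7*1001 + 0 = 7007 + 0 = 7007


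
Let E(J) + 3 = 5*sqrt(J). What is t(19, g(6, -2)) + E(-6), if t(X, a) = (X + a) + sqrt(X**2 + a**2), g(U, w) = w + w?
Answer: 12 + sqrt(377) + 5*I*sqrt(6) ≈ 31.417 + 12.247*I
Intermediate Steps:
g(U, w) = 2*w
E(J) = -3 + 5*sqrt(J)
t(X, a) = X + a + sqrt(X**2 + a**2)
t(19, g(6, -2)) + E(-6) = (19 + 2*(-2) + sqrt(19**2 + (2*(-2))**2)) + (-3 + 5*sqrt(-6)) = (19 - 4 + sqrt(361 + (-4)**2)) + (-3 + 5*(I*sqrt(6))) = (19 - 4 + sqrt(361 + 16)) + (-3 + 5*I*sqrt(6)) = (19 - 4 + sqrt(377)) + (-3 + 5*I*sqrt(6)) = (15 + sqrt(377)) + (-3 + 5*I*sqrt(6)) = 12 + sqrt(377) + 5*I*sqrt(6)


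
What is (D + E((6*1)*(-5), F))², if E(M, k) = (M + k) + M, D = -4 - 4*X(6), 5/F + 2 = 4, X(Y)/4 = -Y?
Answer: 4761/4 ≈ 1190.3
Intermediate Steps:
X(Y) = -4*Y (X(Y) = 4*(-Y) = -4*Y)
F = 5/2 (F = 5/(-2 + 4) = 5/2 ≈ 2.5000)
D = 92 (D = -4 - (-16)*6 = -4 - 4*(-24) = -4 + 96 = 92)
E(M, k) = k + 2*M
(D + E((6*1)*(-5), F))² = (92 + (5/2 + 2*((6*1)*(-5))))² = (92 + (5/2 + 2*(6*(-5))))² = (92 + (5/2 + 2*(-30)))² = (92 + (5/2 - 60))² = (92 - 115/2)² = (69/2)² = 4761/4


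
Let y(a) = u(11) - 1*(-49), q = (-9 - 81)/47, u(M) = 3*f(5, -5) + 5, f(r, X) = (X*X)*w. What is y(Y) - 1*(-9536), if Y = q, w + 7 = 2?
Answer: 9215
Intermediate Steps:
w = -5 (w = -7 + 2 = -5)
f(r, X) = -5*X**2 (f(r, X) = (X*X)*(-5) = X**2*(-5) = -5*X**2)
u(M) = -370 (u(M) = 3*(-5*(-5)**2) + 5 = 3*(-5*25) + 5 = 3*(-125) + 5 = -375 + 5 = -370)
q = -90/47 (q = -90*1/47 = -90/47 ≈ -1.9149)
Y = -90/47 ≈ -1.9149
y(a) = -321 (y(a) = -370 - 1*(-49) = -370 + 49 = -321)
y(Y) - 1*(-9536) = -321 - 1*(-9536) = -321 + 9536 = 9215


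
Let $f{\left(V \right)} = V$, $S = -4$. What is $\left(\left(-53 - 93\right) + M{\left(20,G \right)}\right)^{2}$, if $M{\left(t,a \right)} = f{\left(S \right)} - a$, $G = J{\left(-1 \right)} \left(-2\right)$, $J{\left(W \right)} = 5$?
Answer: $19600$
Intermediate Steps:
$G = -10$ ($G = 5 \left(-2\right) = -10$)
$M{\left(t,a \right)} = -4 - a$
$\left(\left(-53 - 93\right) + M{\left(20,G \right)}\right)^{2} = \left(\left(-53 - 93\right) - -6\right)^{2} = \left(-146 + \left(-4 + 10\right)\right)^{2} = \left(-146 + 6\right)^{2} = \left(-140\right)^{2} = 19600$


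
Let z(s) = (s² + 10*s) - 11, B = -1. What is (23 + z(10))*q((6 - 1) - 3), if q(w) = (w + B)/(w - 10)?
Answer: -53/2 ≈ -26.500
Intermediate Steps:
z(s) = -11 + s² + 10*s
q(w) = (-1 + w)/(-10 + w) (q(w) = (w - 1)/(w - 10) = (-1 + w)/(-10 + w))
(23 + z(10))*q((6 - 1) - 3) = (23 + (-11 + 10² + 10*10))*((-1 + ((6 - 1) - 3))/(-10 + ((6 - 1) - 3))) = (23 + (-11 + 100 + 100))*((-1 + (5 - 3))/(-10 + (5 - 3))) = (23 + 189)*((-1 + 2)/(-10 + 2)) = 212*(1/(-8)) = 212*(-⅛*1) = 212*(-⅛) = -53/2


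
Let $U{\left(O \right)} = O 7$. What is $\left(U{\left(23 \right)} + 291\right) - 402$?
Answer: $50$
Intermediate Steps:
$U{\left(O \right)} = 7 O$
$\left(U{\left(23 \right)} + 291\right) - 402 = \left(7 \cdot 23 + 291\right) - 402 = \left(161 + 291\right) - 402 = 452 - 402 = 50$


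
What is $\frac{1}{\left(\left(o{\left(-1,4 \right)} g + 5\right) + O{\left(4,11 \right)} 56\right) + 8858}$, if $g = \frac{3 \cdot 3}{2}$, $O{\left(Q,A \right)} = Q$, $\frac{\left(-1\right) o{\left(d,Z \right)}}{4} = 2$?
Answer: $\frac{1}{9051} \approx 0.00011049$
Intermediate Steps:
$o{\left(d,Z \right)} = -8$ ($o{\left(d,Z \right)} = \left(-4\right) 2 = -8$)
$g = \frac{9}{2}$ ($g = 9 \cdot \frac{1}{2} = \frac{9}{2} \approx 4.5$)
$\frac{1}{\left(\left(o{\left(-1,4 \right)} g + 5\right) + O{\left(4,11 \right)} 56\right) + 8858} = \frac{1}{\left(\left(\left(-8\right) \frac{9}{2} + 5\right) + 4 \cdot 56\right) + 8858} = \frac{1}{\left(\left(-36 + 5\right) + 224\right) + 8858} = \frac{1}{\left(-31 + 224\right) + 8858} = \frac{1}{193 + 8858} = \frac{1}{9051}$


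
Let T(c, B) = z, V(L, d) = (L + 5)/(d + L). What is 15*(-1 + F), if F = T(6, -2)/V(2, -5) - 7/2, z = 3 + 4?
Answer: -225/2 ≈ -112.50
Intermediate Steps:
z = 7
V(L, d) = (5 + L)/(L + d)
T(c, B) = 7
F = -13/2 (F = 7/(((5 + 2)/(2 - 5))) - 7/2 = 7/((7/(-3))) - 7*½ = 7/((-⅓*7)) - 7/2 = 7/(-7/3) - 7/2 = 7*(-3/7) - 7/2 = -3 - 7/2 = -13/2 ≈ -6.5000)
15*(-1 + F) = 15*(-1 - 13/2) = 15*(-15/2) = -225/2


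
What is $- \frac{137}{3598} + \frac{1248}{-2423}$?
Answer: $- \frac{4822255}{8717954} \approx -0.55314$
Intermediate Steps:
$- \frac{137}{3598} + \frac{1248}{-2423} = \left(-137\right) \frac{1}{3598} + 1248 \left(- \frac{1}{2423}\right) = - \frac{137}{3598} - \frac{1248}{2423} = - \frac{4822255}{8717954}$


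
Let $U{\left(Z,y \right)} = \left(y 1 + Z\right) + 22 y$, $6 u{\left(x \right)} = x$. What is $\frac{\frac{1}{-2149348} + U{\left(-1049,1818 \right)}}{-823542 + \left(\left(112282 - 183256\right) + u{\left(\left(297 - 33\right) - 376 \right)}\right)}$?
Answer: $- \frac{262854513657}{5767998890192} \approx -0.045571$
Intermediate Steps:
$u{\left(x \right)} = \frac{x}{6}$
$U{\left(Z,y \right)} = Z + 23 y$ ($U{\left(Z,y \right)} = \left(y + Z\right) + 22 y = \left(Z + y\right) + 22 y = Z + 23 y$)
$\frac{\frac{1}{-2149348} + U{\left(-1049,1818 \right)}}{-823542 + \left(\left(112282 - 183256\right) + u{\left(\left(297 - 33\right) - 376 \right)}\right)} = \frac{\frac{1}{-2149348} + \left(-1049 + 23 \cdot 1818\right)}{-823542 + \left(\left(112282 - 183256\right) + \frac{\left(297 - 33\right) - 376}{6}\right)} = \frac{- \frac{1}{2149348} + \left(-1049 + 41814\right)}{-823542 - \left(70974 - \frac{264 - 376}{6}\right)} = \frac{- \frac{1}{2149348} + 40765}{-823542 + \left(-70974 + \frac{1}{6} \left(-112\right)\right)} = \frac{87618171219}{2149348 \left(-823542 - \frac{212978}{3}\right)} = \frac{87618171219}{2149348 \left(- \frac{2683604}{3}\right)} = \frac{87618171219}{2149348} \left(- \frac{3}{2683604}\right) = - \frac{262854513657}{5767998890192}$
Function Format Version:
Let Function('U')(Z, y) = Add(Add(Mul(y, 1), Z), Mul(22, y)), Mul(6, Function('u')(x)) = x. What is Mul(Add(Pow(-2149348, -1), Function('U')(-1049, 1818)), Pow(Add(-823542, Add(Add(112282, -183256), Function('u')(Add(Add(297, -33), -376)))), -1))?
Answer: Rational(-262854513657, 5767998890192) ≈ -0.045571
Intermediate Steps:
Function('u')(x) = Mul(Rational(1, 6), x)
Function('U')(Z, y) = Add(Z, Mul(23, y)) (Function('U')(Z, y) = Add(Add(y, Z), Mul(22, y)) = Add(Add(Z, y), Mul(22, y)) = Add(Z, Mul(23, y)))
Mul(Add(Pow(-2149348, -1), Function('U')(-1049, 1818)), Pow(Add(-823542, Add(Add(112282, -183256), Function('u')(Add(Add(297, -33), -376)))), -1)) = Mul(Add(Pow(-2149348, -1), Add(-1049, Mul(23, 1818))), Pow(Add(-823542, Add(Add(112282, -183256), Mul(Rational(1, 6), Add(Add(297, -33), -376)))), -1)) = Mul(Add(Rational(-1, 2149348), Add(-1049, 41814)), Pow(Add(-823542, Add(-70974, Mul(Rational(1, 6), Add(264, -376)))), -1)) = Mul(Add(Rational(-1, 2149348), 40765), Pow(Add(-823542, Add(-70974, Mul(Rational(1, 6), -112))), -1)) = Mul(Rational(87618171219, 2149348), Pow(Add(-823542, Add(-70974, Rational(-56, 3))), -1)) = Mul(Rational(87618171219, 2149348), Pow(Add(-823542, Rational(-212978, 3)), -1)) = Mul(Rational(87618171219, 2149348), Pow(Rational(-2683604, 3), -1)) = Mul(Rational(87618171219, 2149348), Rational(-3, 2683604)) = Rational(-262854513657, 5767998890192)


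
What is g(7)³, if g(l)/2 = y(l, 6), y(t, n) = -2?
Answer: -64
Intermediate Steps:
g(l) = -4 (g(l) = 2*(-2) = -4)
g(7)³ = (-4)³ = -64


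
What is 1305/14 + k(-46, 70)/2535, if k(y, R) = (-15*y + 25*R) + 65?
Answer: 222883/2366 ≈ 94.202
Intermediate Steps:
k(y, R) = 65 - 15*y + 25*R
1305/14 + k(-46, 70)/2535 = 1305/14 + (65 - 15*(-46) + 25*70)/2535 = 1305*(1/14) + (65 + 690 + 1750)*(1/2535) = 1305/14 + 2505*(1/2535) = 1305/14 + 167/169 = 222883/2366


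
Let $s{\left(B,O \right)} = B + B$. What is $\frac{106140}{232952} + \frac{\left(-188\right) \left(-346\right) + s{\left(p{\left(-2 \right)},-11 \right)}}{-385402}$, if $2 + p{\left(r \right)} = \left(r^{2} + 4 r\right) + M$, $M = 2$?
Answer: $\frac{3219421275}{11222520838} \approx 0.28687$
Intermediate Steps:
$p{\left(r \right)} = r^{2} + 4 r$ ($p{\left(r \right)} = -2 + \left(\left(r^{2} + 4 r\right) + 2\right) = -2 + \left(2 + r^{2} + 4 r\right) = r^{2} + 4 r$)
$s{\left(B,O \right)} = 2 B$
$\frac{106140}{232952} + \frac{\left(-188\right) \left(-346\right) + s{\left(p{\left(-2 \right)},-11 \right)}}{-385402} = \frac{106140}{232952} + \frac{\left(-188\right) \left(-346\right) + 2 \left(- 2 \left(4 - 2\right)\right)}{-385402} = 106140 \cdot \frac{1}{232952} + \left(65048 + 2 \left(\left(-2\right) 2\right)\right) \left(- \frac{1}{385402}\right) = \frac{26535}{58238} + \left(65048 + 2 \left(-4\right)\right) \left(- \frac{1}{385402}\right) = \frac{26535}{58238} + \left(65048 - 8\right) \left(- \frac{1}{385402}\right) = \frac{26535}{58238} + 65040 \left(- \frac{1}{385402}\right) = \frac{26535}{58238} - \frac{32520}{192701} = \frac{3219421275}{11222520838}$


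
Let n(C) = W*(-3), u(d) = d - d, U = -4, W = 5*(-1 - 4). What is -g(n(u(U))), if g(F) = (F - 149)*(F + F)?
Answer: 11100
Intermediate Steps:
W = -25 (W = 5*(-5) = -25)
u(d) = 0
n(C) = 75 (n(C) = -25*(-3) = 75)
g(F) = 2*F*(-149 + F) (g(F) = (-149 + F)*(2*F) = 2*F*(-149 + F))
-g(n(u(U))) = -2*75*(-149 + 75) = -2*75*(-74) = -1*(-11100) = 11100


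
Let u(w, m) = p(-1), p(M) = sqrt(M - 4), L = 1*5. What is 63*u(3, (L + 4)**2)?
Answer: 63*I*sqrt(5) ≈ 140.87*I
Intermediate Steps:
L = 5
p(M) = sqrt(-4 + M)
u(w, m) = I*sqrt(5) (u(w, m) = sqrt(-4 - 1) = sqrt(-5) = I*sqrt(5))
63*u(3, (L + 4)**2) = 63*(I*sqrt(5)) = 63*I*sqrt(5)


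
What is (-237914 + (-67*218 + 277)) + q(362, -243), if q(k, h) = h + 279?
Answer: -252207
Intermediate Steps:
q(k, h) = 279 + h
(-237914 + (-67*218 + 277)) + q(362, -243) = (-237914 + (-67*218 + 277)) + (279 - 243) = (-237914 + (-14606 + 277)) + 36 = (-237914 - 14329) + 36 = -252243 + 36 = -252207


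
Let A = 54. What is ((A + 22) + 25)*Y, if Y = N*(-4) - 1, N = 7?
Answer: -2929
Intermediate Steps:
Y = -29 (Y = 7*(-4) - 1 = -28 - 1 = -29)
((A + 22) + 25)*Y = ((54 + 22) + 25)*(-29) = (76 + 25)*(-29) = 101*(-29) = -2929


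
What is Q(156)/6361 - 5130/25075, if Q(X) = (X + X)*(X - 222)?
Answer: -109795266/31900415 ≈ -3.4418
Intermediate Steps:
Q(X) = 2*X*(-222 + X) (Q(X) = (2*X)*(-222 + X) = 2*X*(-222 + X))
Q(156)/6361 - 5130/25075 = (2*156*(-222 + 156))/6361 - 5130/25075 = (2*156*(-66))*(1/6361) - 5130*1/25075 = -20592*1/6361 - 1026/5015 = -20592/6361 - 1026/5015 = -109795266/31900415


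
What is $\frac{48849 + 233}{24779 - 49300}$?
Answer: $- \frac{49082}{24521} \approx -2.0016$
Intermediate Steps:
$\frac{48849 + 233}{24779 - 49300} = \frac{49082}{-24521} = 49082 \left(- \frac{1}{24521}\right) = - \frac{49082}{24521}$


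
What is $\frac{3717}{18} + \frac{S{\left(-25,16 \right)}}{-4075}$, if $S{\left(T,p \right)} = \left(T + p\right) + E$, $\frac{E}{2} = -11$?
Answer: $\frac{1683037}{8150} \approx 206.51$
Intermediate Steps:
$E = -22$ ($E = 2 \left(-11\right) = -22$)
$S{\left(T,p \right)} = -22 + T + p$ ($S{\left(T,p \right)} = \left(T + p\right) - 22 = -22 + T + p$)
$\frac{3717}{18} + \frac{S{\left(-25,16 \right)}}{-4075} = \frac{3717}{18} + \frac{-22 - 25 + 16}{-4075} = 3717 \cdot \frac{1}{18} - - \frac{31}{4075} = \frac{413}{2} + \frac{31}{4075} = \frac{1683037}{8150}$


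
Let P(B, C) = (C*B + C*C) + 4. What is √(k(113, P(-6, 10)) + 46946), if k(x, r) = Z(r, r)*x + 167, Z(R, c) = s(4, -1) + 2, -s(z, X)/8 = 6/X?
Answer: √52763 ≈ 229.70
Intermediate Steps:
s(z, X) = -48/X
Z(R, c) = 50 (Z(R, c) = -48/(-1) + 2 = -48*(-1) + 2 = 48 + 2 = 50)
P(B, C) = 4 + C² + B*C (P(B, C) = (B*C + C²) + 4 = (C² + B*C) + 4 = 4 + C² + B*C)
k(x, r) = 167 + 50*x (k(x, r) = 50*x + 167 = 167 + 50*x)
√(k(113, P(-6, 10)) + 46946) = √((167 + 50*113) + 46946) = √((167 + 5650) + 46946) = √(5817 + 46946) = √52763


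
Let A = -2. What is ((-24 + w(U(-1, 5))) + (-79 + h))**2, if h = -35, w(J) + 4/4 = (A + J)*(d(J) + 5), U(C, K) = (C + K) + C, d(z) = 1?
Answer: 17689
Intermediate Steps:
U(C, K) = K + 2*C
w(J) = -13 + 6*J (w(J) = -1 + (-2 + J)*(1 + 5) = -1 + (-2 + J)*6 = -1 + (-12 + 6*J) = -13 + 6*J)
((-24 + w(U(-1, 5))) + (-79 + h))**2 = ((-24 + (-13 + 6*(5 + 2*(-1)))) + (-79 - 35))**2 = ((-24 + (-13 + 6*(5 - 2))) - 114)**2 = ((-24 + (-13 + 6*3)) - 114)**2 = ((-24 + (-13 + 18)) - 114)**2 = ((-24 + 5) - 114)**2 = (-19 - 114)**2 = (-133)**2 = 17689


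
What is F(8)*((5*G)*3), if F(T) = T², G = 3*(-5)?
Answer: -14400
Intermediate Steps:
G = -15
F(8)*((5*G)*3) = 8²*((5*(-15))*3) = 64*(-75*3) = 64*(-225) = -14400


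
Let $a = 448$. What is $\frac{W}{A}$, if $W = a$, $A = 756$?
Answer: $\frac{16}{27} \approx 0.59259$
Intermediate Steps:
$W = 448$
$\frac{W}{A} = \frac{448}{756} = 448 \cdot \frac{1}{756} = \frac{16}{27}$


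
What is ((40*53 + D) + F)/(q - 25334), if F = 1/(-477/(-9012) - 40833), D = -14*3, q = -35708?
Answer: -127445996245/3743772182133 ≈ -0.034042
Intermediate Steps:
D = -42
F = -3004/122662173 (F = 1/(-477*(-1/9012) - 40833) = 1/(159/3004 - 40833) = 1/(-122662173/3004) = -3004/122662173 ≈ -2.4490e-5)
((40*53 + D) + F)/(q - 25334) = ((40*53 - 42) - 3004/122662173)/(-35708 - 25334) = ((2120 - 42) - 3004/122662173)/(-61042) = (2078 - 3004/122662173)*(-1/61042) = (254891992490/122662173)*(-1/61042) = -127445996245/3743772182133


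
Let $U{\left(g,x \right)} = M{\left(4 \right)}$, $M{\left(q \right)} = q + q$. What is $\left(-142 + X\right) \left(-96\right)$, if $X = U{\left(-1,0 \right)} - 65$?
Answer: $19104$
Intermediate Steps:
$M{\left(q \right)} = 2 q$
$U{\left(g,x \right)} = 8$ ($U{\left(g,x \right)} = 2 \cdot 4 = 8$)
$X = -57$ ($X = 8 - 65 = -57$)
$\left(-142 + X\right) \left(-96\right) = \left(-142 - 57\right) \left(-96\right) = \left(-199\right) \left(-96\right) = 19104$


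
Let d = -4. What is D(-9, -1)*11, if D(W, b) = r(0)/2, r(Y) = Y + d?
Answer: -22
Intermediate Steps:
r(Y) = -4 + Y (r(Y) = Y - 4 = -4 + Y)
D(W, b) = -2 (D(W, b) = (-4 + 0)/2 = -4*½ = -2)
D(-9, -1)*11 = -2*11 = -22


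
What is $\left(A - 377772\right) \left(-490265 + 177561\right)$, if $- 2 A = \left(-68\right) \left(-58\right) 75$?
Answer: $164379737088$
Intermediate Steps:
$A = -147900$ ($A = - \frac{\left(-68\right) \left(-58\right) 75}{2} = - \frac{3944 \cdot 75}{2} = \left(- \frac{1}{2}\right) 295800 = -147900$)
$\left(A - 377772\right) \left(-490265 + 177561\right) = \left(-147900 - 377772\right) \left(-490265 + 177561\right) = \left(-525672\right) \left(-312704\right) = 164379737088$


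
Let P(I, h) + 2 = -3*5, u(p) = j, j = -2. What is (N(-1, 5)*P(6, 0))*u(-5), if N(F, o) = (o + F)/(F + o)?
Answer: 34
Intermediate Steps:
N(F, o) = 1 (N(F, o) = (F + o)/(F + o) = 1)
u(p) = -2
P(I, h) = -17 (P(I, h) = -2 - 3*5 = -2 - 15 = -17)
(N(-1, 5)*P(6, 0))*u(-5) = (1*(-17))*(-2) = -17*(-2) = 34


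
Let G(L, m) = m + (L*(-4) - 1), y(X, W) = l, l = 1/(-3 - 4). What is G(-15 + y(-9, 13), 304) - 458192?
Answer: -3204799/7 ≈ -4.5783e+5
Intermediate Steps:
l = -⅐ (l = 1/(-7) = -⅐ ≈ -0.14286)
y(X, W) = -⅐
G(L, m) = -1 + m - 4*L (G(L, m) = m + (-4*L - 1) = m + (-1 - 4*L) = -1 + m - 4*L)
G(-15 + y(-9, 13), 304) - 458192 = (-1 + 304 - 4*(-15 - ⅐)) - 458192 = (-1 + 304 - 4*(-106/7)) - 458192 = (-1 + 304 + 424/7) - 458192 = 2545/7 - 458192 = -3204799/7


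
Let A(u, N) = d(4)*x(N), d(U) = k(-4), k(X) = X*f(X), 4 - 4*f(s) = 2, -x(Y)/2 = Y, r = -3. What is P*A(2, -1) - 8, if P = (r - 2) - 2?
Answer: 20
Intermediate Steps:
x(Y) = -2*Y
f(s) = 1/2 (f(s) = 1 - 1/4*2 = 1 - 1/2 = 1/2)
k(X) = X/2 (k(X) = X*(1/2) = X/2)
d(U) = -2 (d(U) = (1/2)*(-4) = -2)
A(u, N) = 4*N (A(u, N) = -(-4)*N = 4*N)
P = -7 (P = (-3 - 2) - 2 = -5 - 2 = -7)
P*A(2, -1) - 8 = -28*(-1) - 8 = -7*(-4) - 8 = 28 - 8 = 20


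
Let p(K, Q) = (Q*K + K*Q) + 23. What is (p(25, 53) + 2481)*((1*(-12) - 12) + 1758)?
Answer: 8937036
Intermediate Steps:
p(K, Q) = 23 + 2*K*Q (p(K, Q) = (K*Q + K*Q) + 23 = 2*K*Q + 23 = 23 + 2*K*Q)
(p(25, 53) + 2481)*((1*(-12) - 12) + 1758) = ((23 + 2*25*53) + 2481)*((1*(-12) - 12) + 1758) = ((23 + 2650) + 2481)*((-12 - 12) + 1758) = (2673 + 2481)*(-24 + 1758) = 5154*1734 = 8937036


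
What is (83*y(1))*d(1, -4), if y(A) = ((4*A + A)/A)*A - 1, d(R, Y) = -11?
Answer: -3652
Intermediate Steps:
y(A) = -1 + 5*A (y(A) = ((5*A)/A)*A - 1 = 5*A - 1 = -1 + 5*A)
(83*y(1))*d(1, -4) = (83*(-1 + 5*1))*(-11) = (83*(-1 + 5))*(-11) = (83*4)*(-11) = 332*(-11) = -3652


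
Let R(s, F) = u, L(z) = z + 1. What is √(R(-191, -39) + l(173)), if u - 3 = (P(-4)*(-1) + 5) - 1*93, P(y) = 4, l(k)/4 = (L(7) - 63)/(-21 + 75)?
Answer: I*√7539/9 ≈ 9.6475*I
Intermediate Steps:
L(z) = 1 + z
l(k) = -110/27 (l(k) = 4*(((1 + 7) - 63)/(-21 + 75)) = 4*((8 - 63)/54) = 4*(-55*1/54) = 4*(-55/54) = -110/27)
u = -89 (u = 3 + ((4*(-1) + 5) - 1*93) = 3 + ((-4 + 5) - 93) = 3 + (1 - 93) = 3 - 92 = -89)
R(s, F) = -89
√(R(-191, -39) + l(173)) = √(-89 - 110/27) = √(-2513/27) = I*√7539/9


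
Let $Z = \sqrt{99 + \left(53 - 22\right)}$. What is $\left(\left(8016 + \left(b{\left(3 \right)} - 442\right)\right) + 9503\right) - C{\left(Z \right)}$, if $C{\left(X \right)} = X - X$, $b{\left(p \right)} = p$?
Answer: $17080$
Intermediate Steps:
$Z = \sqrt{130}$ ($Z = \sqrt{99 + 31} = \sqrt{130} \approx 11.402$)
$C{\left(X \right)} = 0$
$\left(\left(8016 + \left(b{\left(3 \right)} - 442\right)\right) + 9503\right) - C{\left(Z \right)} = \left(\left(8016 + \left(3 - 442\right)\right) + 9503\right) - 0 = \left(\left(8016 + \left(3 - 442\right)\right) + 9503\right) + 0 = \left(\left(8016 - 439\right) + 9503\right) + 0 = \left(7577 + 9503\right) + 0 = 17080 + 0 = 17080$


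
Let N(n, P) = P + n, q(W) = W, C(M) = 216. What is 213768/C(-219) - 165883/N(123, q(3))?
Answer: -41185/126 ≈ -326.87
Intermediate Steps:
213768/C(-219) - 165883/N(123, q(3)) = 213768/216 - 165883/(3 + 123) = 213768*(1/216) - 165883/126 = 2969/3 - 165883*1/126 = 2969/3 - 165883/126 = -41185/126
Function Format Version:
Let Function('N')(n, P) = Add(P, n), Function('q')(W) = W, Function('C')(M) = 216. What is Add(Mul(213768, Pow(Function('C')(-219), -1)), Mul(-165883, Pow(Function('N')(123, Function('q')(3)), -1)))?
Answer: Rational(-41185, 126) ≈ -326.87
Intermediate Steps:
Add(Mul(213768, Pow(Function('C')(-219), -1)), Mul(-165883, Pow(Function('N')(123, Function('q')(3)), -1))) = Add(Mul(213768, Pow(216, -1)), Mul(-165883, Pow(Add(3, 123), -1))) = Add(Mul(213768, Rational(1, 216)), Mul(-165883, Pow(126, -1))) = Add(Rational(2969, 3), Mul(-165883, Rational(1, 126))) = Add(Rational(2969, 3), Rational(-165883, 126)) = Rational(-41185, 126)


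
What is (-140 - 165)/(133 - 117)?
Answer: -305/16 ≈ -19.063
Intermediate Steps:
(-140 - 165)/(133 - 117) = -305/16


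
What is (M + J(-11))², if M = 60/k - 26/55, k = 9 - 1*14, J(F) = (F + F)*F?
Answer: 159365376/3025 ≈ 52683.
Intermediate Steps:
J(F) = 2*F² (J(F) = (2*F)*F = 2*F²)
k = -5 (k = 9 - 14 = -5)
M = -686/55 (M = 60/(-5) - 26/55 = 60*(-⅕) - 26*1/55 = -12 - 26/55 = -686/55 ≈ -12.473)
(M + J(-11))² = (-686/55 + 2*(-11)²)² = (-686/55 + 2*121)² = (-686/55 + 242)² = (12624/55)² = 159365376/3025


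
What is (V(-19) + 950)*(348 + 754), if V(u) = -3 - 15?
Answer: 1027064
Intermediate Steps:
V(u) = -18
(V(-19) + 950)*(348 + 754) = (-18 + 950)*(348 + 754) = 932*1102 = 1027064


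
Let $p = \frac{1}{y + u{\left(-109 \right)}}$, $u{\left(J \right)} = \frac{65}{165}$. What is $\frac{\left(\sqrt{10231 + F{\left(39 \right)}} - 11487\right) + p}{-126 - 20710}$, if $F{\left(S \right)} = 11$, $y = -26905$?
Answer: $\frac{10198755957}{18499284272} - \frac{3 \sqrt{1138}}{20836} \approx 0.54645$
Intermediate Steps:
$u{\left(J \right)} = \frac{13}{33}$ ($u{\left(J \right)} = 65 \cdot \frac{1}{165} = \frac{13}{33}$)
$p = - \frac{33}{887852}$ ($p = \frac{1}{-26905 + \frac{13}{33}} = \frac{1}{- \frac{887852}{33}} = - \frac{33}{887852} \approx -3.7168 \cdot 10^{-5}$)
$\frac{\left(\sqrt{10231 + F{\left(39 \right)}} - 11487\right) + p}{-126 - 20710} = \frac{\left(\sqrt{10231 + 11} - 11487\right) - \frac{33}{887852}}{-126 - 20710} = \frac{\left(\sqrt{10242} - 11487\right) - \frac{33}{887852}}{-20836} = \left(\left(3 \sqrt{1138} - 11487\right) - \frac{33}{887852}\right) \left(- \frac{1}{20836}\right) = \left(\left(-11487 + 3 \sqrt{1138}\right) - \frac{33}{887852}\right) \left(- \frac{1}{20836}\right) = \left(- \frac{10198755957}{887852} + 3 \sqrt{1138}\right) \left(- \frac{1}{20836}\right) = \frac{10198755957}{18499284272} - \frac{3 \sqrt{1138}}{20836}$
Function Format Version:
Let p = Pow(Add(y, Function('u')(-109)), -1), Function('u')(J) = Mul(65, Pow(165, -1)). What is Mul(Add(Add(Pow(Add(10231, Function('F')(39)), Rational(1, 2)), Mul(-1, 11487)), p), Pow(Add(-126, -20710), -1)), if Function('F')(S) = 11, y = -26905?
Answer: Add(Rational(10198755957, 18499284272), Mul(Rational(-3, 20836), Pow(1138, Rational(1, 2)))) ≈ 0.54645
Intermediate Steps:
Function('u')(J) = Rational(13, 33) (Function('u')(J) = Mul(65, Rational(1, 165)) = Rational(13, 33))
p = Rational(-33, 887852) (p = Pow(Add(-26905, Rational(13, 33)), -1) = Pow(Rational(-887852, 33), -1) = Rational(-33, 887852) ≈ -3.7168e-5)
Mul(Add(Add(Pow(Add(10231, Function('F')(39)), Rational(1, 2)), Mul(-1, 11487)), p), Pow(Add(-126, -20710), -1)) = Mul(Add(Add(Pow(Add(10231, 11), Rational(1, 2)), Mul(-1, 11487)), Rational(-33, 887852)), Pow(Add(-126, -20710), -1)) = Mul(Add(Add(Pow(10242, Rational(1, 2)), -11487), Rational(-33, 887852)), Pow(-20836, -1)) = Mul(Add(Add(Mul(3, Pow(1138, Rational(1, 2))), -11487), Rational(-33, 887852)), Rational(-1, 20836)) = Mul(Add(Add(-11487, Mul(3, Pow(1138, Rational(1, 2)))), Rational(-33, 887852)), Rational(-1, 20836)) = Mul(Add(Rational(-10198755957, 887852), Mul(3, Pow(1138, Rational(1, 2)))), Rational(-1, 20836)) = Add(Rational(10198755957, 18499284272), Mul(Rational(-3, 20836), Pow(1138, Rational(1, 2))))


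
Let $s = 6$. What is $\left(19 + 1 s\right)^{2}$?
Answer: $625$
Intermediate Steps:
$\left(19 + 1 s\right)^{2} = \left(19 + 1 \cdot 6\right)^{2} = \left(19 + 6\right)^{2} = 25^{2} = 625$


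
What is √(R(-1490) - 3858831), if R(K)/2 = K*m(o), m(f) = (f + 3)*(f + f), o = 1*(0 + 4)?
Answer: I*√4025711 ≈ 2006.4*I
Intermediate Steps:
o = 4 (o = 1*4 = 4)
m(f) = 2*f*(3 + f) (m(f) = (3 + f)*(2*f) = 2*f*(3 + f))
R(K) = 112*K (R(K) = 2*(K*(2*4*(3 + 4))) = 2*(K*(2*4*7)) = 2*(K*56) = 2*(56*K) = 112*K)
√(R(-1490) - 3858831) = √(112*(-1490) - 3858831) = √(-166880 - 3858831) = √(-4025711) = I*√4025711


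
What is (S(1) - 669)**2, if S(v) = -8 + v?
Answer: 456976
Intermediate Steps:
(S(1) - 669)**2 = ((-8 + 1) - 669)**2 = (-7 - 669)**2 = (-676)**2 = 456976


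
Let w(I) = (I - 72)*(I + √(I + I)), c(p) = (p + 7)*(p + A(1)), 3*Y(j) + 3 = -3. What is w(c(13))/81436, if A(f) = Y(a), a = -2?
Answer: 8140/20359 + 74*√110/20359 ≈ 0.43794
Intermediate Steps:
Y(j) = -2 (Y(j) = -1 + (⅓)*(-3) = -1 - 1 = -2)
A(f) = -2
c(p) = (-2 + p)*(7 + p) (c(p) = (p + 7)*(p - 2) = (7 + p)*(-2 + p) = (-2 + p)*(7 + p))
w(I) = (-72 + I)*(I + √2*√I) (w(I) = (-72 + I)*(I + √(2*I)) = (-72 + I)*(I + √2*√I))
w(c(13))/81436 = ((-14 + 13² + 5*13)² - 72*(-14 + 13² + 5*13) + √2*(-14 + 13² + 5*13)^(3/2) - 72*√2*√(-14 + 13² + 5*13))/81436 = ((-14 + 169 + 65)² - 72*(-14 + 169 + 65) + √2*(-14 + 169 + 65)^(3/2) - 72*√2*√(-14 + 169 + 65))*(1/81436) = (220² - 72*220 + √2*220^(3/2) - 72*√2*√220)*(1/81436) = (48400 - 15840 + √2*(440*√55) - 72*√2*2*√55)*(1/81436) = (48400 - 15840 + 440*√110 - 144*√110)*(1/81436) = (32560 + 296*√110)*(1/81436) = 8140/20359 + 74*√110/20359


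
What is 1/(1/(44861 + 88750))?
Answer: 133611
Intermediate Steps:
1/(1/(44861 + 88750)) = 1/(1/133611) = 133611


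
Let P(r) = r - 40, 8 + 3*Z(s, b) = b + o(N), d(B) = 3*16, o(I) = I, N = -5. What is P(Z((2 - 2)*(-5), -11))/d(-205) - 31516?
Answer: -31517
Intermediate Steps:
d(B) = 48
Z(s, b) = -13/3 + b/3 (Z(s, b) = -8/3 + (b - 5)/3 = -8/3 + (-5 + b)/3 = -8/3 + (-5/3 + b/3) = -13/3 + b/3)
P(r) = -40 + r
P(Z((2 - 2)*(-5), -11))/d(-205) - 31516 = (-40 + (-13/3 + (⅓)*(-11)))/48 - 31516 = (-40 + (-13/3 - 11/3))*(1/48) - 31516 = (-40 - 8)*(1/48) - 31516 = -48*1/48 - 31516 = -1 - 31516 = -31517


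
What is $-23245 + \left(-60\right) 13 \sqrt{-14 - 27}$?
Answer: $-23245 - 780 i \sqrt{41} \approx -23245.0 - 4994.4 i$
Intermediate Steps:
$-23245 + \left(-60\right) 13 \sqrt{-14 - 27} = -23245 - 780 \sqrt{-14 - 27} = -23245 - 780 \sqrt{-41} = -23245 - 780 i \sqrt{41}$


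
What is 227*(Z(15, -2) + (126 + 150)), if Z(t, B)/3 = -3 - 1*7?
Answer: 55842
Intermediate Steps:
Z(t, B) = -30 (Z(t, B) = 3*(-3 - 1*7) = 3*(-3 - 7) = 3*(-10) = -30)
227*(Z(15, -2) + (126 + 150)) = 227*(-30 + (126 + 150)) = 227*(-30 + 276) = 227*246 = 55842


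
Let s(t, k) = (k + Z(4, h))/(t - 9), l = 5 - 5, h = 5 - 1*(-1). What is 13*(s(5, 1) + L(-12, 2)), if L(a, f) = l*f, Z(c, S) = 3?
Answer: -13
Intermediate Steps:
h = 6 (h = 5 + 1 = 6)
l = 0
L(a, f) = 0 (L(a, f) = 0*f = 0)
s(t, k) = (3 + k)/(-9 + t) (s(t, k) = (k + 3)/(t - 9) = (3 + k)/(-9 + t))
13*(s(5, 1) + L(-12, 2)) = 13*((3 + 1)/(-9 + 5) + 0) = 13*(4/(-4) + 0) = 13*(-¼*4 + 0) = 13*(-1 + 0) = 13*(-1) = -13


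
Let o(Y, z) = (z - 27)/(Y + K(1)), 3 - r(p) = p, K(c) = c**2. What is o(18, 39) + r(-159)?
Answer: 3090/19 ≈ 162.63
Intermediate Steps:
r(p) = 3 - p
o(Y, z) = (-27 + z)/(1 + Y) (o(Y, z) = (z - 27)/(Y + 1**2) = (-27 + z)/(Y + 1) = (-27 + z)/(1 + Y))
o(18, 39) + r(-159) = (-27 + 39)/(1 + 18) + (3 - 1*(-159)) = 12/19 + (3 + 159) = (1/19)*12 + 162 = 12/19 + 162 = 3090/19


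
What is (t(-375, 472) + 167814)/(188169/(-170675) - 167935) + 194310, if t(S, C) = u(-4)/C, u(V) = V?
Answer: 657186913704468095/3382174326692 ≈ 1.9431e+5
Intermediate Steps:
t(S, C) = -4/C
(t(-375, 472) + 167814)/(188169/(-170675) - 167935) + 194310 = (-4/472 + 167814)/(188169/(-170675) - 167935) + 194310 = (-4*1/472 + 167814)/(188169*(-1/170675) - 167935) + 194310 = (-1/118 + 167814)/(-188169/170675 - 167935) + 194310 = 19802051/(118*(-28662494294/170675)) + 194310 = (19802051/118)*(-170675/28662494294) + 194310 = -3379715054425/3382174326692 + 194310 = 657186913704468095/3382174326692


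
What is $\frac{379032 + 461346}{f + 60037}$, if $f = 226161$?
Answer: $\frac{38199}{13009} \approx 2.9364$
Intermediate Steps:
$\frac{379032 + 461346}{f + 60037} = \frac{379032 + 461346}{226161 + 60037} = \frac{840378}{286198} = 840378 \cdot \frac{1}{286198} = \frac{38199}{13009}$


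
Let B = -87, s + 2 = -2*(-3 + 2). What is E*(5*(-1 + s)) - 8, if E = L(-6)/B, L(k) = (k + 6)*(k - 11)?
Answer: -8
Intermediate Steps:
s = 0 (s = -2 - 2*(-3 + 2) = -2 - 2*(-1) = -2 + 2 = 0)
L(k) = (-11 + k)*(6 + k) (L(k) = (6 + k)*(-11 + k) = (-11 + k)*(6 + k))
E = 0 (E = (-66 + (-6)² - 5*(-6))/(-87) = (-66 + 36 + 30)*(-1/87) = 0*(-1/87) = 0)
E*(5*(-1 + s)) - 8 = 0*(5*(-1 + 0)) - 8 = 0*(5*(-1)) - 8 = 0*(-5) - 8 = 0 - 8 = -8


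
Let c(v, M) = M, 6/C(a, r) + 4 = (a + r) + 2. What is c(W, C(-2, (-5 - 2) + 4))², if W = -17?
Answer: 36/49 ≈ 0.73469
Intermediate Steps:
C(a, r) = 6/(-2 + a + r) (C(a, r) = 6/(-4 + ((a + r) + 2)) = 6/(-4 + (2 + a + r)) = 6/(-2 + a + r))
c(W, C(-2, (-5 - 2) + 4))² = (6/(-2 - 2 + ((-5 - 2) + 4)))² = (6/(-2 - 2 + (-7 + 4)))² = (6/(-2 - 2 - 3))² = (6/(-7))² = (6*(-⅐))² = (-6/7)² = 36/49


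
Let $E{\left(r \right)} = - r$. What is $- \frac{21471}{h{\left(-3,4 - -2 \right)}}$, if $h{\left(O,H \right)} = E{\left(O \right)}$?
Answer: $-7157$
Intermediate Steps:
$h{\left(O,H \right)} = - O$
$- \frac{21471}{h{\left(-3,4 - -2 \right)}} = - \frac{21471}{\left(-1\right) \left(-3\right)} = - \frac{21471}{3} = \left(-21471\right) \frac{1}{3} = -7157$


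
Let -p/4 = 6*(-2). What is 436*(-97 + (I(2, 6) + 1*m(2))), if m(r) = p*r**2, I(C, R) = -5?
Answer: 39240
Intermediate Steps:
p = 48 (p = -24*(-2) = -4*(-12) = 48)
m(r) = 48*r**2
436*(-97 + (I(2, 6) + 1*m(2))) = 436*(-97 + (-5 + 1*(48*2**2))) = 436*(-97 + (-5 + 1*(48*4))) = 436*(-97 + (-5 + 1*192)) = 436*(-97 + (-5 + 192)) = 436*(-97 + 187) = 436*90 = 39240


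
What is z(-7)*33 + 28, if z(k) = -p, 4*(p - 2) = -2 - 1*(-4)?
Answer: -109/2 ≈ -54.500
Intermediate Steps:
p = 5/2 (p = 2 + (-2 - 1*(-4))/4 = 2 + (-2 + 4)/4 = 2 + (¼)*2 = 2 + ½ = 5/2 ≈ 2.5000)
z(k) = -5/2 (z(k) = -1*5/2 = -5/2)
z(-7)*33 + 28 = -5/2*33 + 28 = -165/2 + 28 = -109/2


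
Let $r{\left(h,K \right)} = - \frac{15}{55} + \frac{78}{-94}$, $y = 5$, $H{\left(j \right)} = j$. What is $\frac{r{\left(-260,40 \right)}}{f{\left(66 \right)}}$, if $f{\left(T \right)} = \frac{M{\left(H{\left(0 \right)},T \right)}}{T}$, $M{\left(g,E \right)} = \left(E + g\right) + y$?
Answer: $- \frac{3420}{3337} \approx -1.0249$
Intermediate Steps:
$M{\left(g,E \right)} = 5 + E + g$ ($M{\left(g,E \right)} = \left(E + g\right) + 5 = 5 + E + g$)
$f{\left(T \right)} = \frac{5 + T}{T}$ ($f{\left(T \right)} = \frac{5 + T + 0}{T} = \frac{5 + T}{T}$)
$r{\left(h,K \right)} = - \frac{570}{517}$ ($r{\left(h,K \right)} = \left(-15\right) \frac{1}{55} + 78 \left(- \frac{1}{94}\right) = - \frac{3}{11} - \frac{39}{47} = - \frac{570}{517}$)
$\frac{r{\left(-260,40 \right)}}{f{\left(66 \right)}} = - \frac{570}{517 \frac{5 + 66}{66}} = - \frac{570}{517 \cdot \frac{1}{66} \cdot 71} = - \frac{570}{517 \cdot \frac{71}{66}} = \left(- \frac{570}{517}\right) \frac{66}{71} = - \frac{3420}{3337}$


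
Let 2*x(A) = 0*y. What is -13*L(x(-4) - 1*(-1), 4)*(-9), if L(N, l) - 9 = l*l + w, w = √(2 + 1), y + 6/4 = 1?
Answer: 2925 + 117*√3 ≈ 3127.6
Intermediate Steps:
y = -½ (y = -3/2 + 1 = -½ ≈ -0.50000)
x(A) = 0 (x(A) = (0*(-½))/2 = (½)*0 = 0)
w = √3 ≈ 1.7320
L(N, l) = 9 + √3 + l² (L(N, l) = 9 + (l*l + √3) = 9 + (l² + √3) = 9 + (√3 + l²) = 9 + √3 + l²)
-13*L(x(-4) - 1*(-1), 4)*(-9) = -13*(9 + √3 + 4²)*(-9) = -13*(9 + √3 + 16)*(-9) = -13*(25 + √3)*(-9) = (-325 - 13*√3)*(-9) = 2925 + 117*√3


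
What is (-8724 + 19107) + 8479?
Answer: 18862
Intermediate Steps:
(-8724 + 19107) + 8479 = 10383 + 8479 = 18862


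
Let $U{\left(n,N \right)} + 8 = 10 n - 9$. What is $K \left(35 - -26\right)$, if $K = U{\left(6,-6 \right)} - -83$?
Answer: $7686$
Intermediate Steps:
$U{\left(n,N \right)} = -17 + 10 n$ ($U{\left(n,N \right)} = -8 + \left(10 n - 9\right) = -8 + \left(-9 + 10 n\right) = -17 + 10 n$)
$K = 126$ ($K = \left(-17 + 10 \cdot 6\right) - -83 = \left(-17 + 60\right) + 83 = 43 + 83 = 126$)
$K \left(35 - -26\right) = 126 \left(35 - -26\right) = 126 \left(35 + 26\right) = 126 \cdot 61 = 7686$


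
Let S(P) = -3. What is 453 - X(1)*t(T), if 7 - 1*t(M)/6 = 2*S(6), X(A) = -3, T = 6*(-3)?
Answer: 687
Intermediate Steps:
T = -18
t(M) = 78 (t(M) = 42 - 12*(-3) = 42 - 6*(-6) = 42 + 36 = 78)
453 - X(1)*t(T) = 453 - (-3)*78 = 453 - 1*(-234) = 453 + 234 = 687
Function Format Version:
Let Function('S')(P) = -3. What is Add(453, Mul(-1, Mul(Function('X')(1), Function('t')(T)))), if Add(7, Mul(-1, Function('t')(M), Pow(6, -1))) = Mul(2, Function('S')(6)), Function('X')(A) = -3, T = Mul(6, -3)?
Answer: 687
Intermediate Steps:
T = -18
Function('t')(M) = 78 (Function('t')(M) = Add(42, Mul(-6, Mul(2, -3))) = Add(42, Mul(-6, -6)) = Add(42, 36) = 78)
Add(453, Mul(-1, Mul(Function('X')(1), Function('t')(T)))) = Add(453, Mul(-1, Mul(-3, 78))) = Add(453, Mul(-1, -234)) = Add(453, 234) = 687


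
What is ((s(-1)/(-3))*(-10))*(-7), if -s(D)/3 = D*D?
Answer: 70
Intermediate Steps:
s(D) = -3*D² (s(D) = -3*D*D = -3*D²)
((s(-1)/(-3))*(-10))*(-7) = ((-3*(-1)²/(-3))*(-10))*(-7) = ((-3*1*(-⅓))*(-10))*(-7) = (-3*(-⅓)*(-10))*(-7) = (1*(-10))*(-7) = -10*(-7) = 70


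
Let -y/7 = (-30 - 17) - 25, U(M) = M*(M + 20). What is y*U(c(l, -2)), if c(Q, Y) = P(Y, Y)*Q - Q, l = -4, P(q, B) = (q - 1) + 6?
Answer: -48384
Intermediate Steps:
P(q, B) = 5 + q (P(q, B) = (-1 + q) + 6 = 5 + q)
c(Q, Y) = -Q + Q*(5 + Y) (c(Q, Y) = (5 + Y)*Q - Q = Q*(5 + Y) - Q = -Q + Q*(5 + Y))
U(M) = M*(20 + M)
y = 504 (y = -7*((-30 - 17) - 25) = -7*(-47 - 25) = -7*(-72) = 504)
y*U(c(l, -2)) = 504*((-4*(4 - 2))*(20 - 4*(4 - 2))) = 504*((-4*2)*(20 - 4*2)) = 504*(-8*(20 - 8)) = 504*(-8*12) = 504*(-96) = -48384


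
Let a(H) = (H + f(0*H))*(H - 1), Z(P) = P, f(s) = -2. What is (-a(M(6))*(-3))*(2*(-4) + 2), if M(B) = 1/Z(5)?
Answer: -648/25 ≈ -25.920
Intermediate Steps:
M(B) = ⅕ (M(B) = 1/5 = ⅕)
a(H) = (-1 + H)*(-2 + H) (a(H) = (H - 2)*(H - 1) = (-2 + H)*(-1 + H) = (-1 + H)*(-2 + H))
(-a(M(6))*(-3))*(2*(-4) + 2) = (-(2 + (⅕)² - 3*⅕)*(-3))*(2*(-4) + 2) = (-(2 + 1/25 - ⅗)*(-3))*(-8 + 2) = (-1*36/25*(-3))*(-6) = -36/25*(-3)*(-6) = (108/25)*(-6) = -648/25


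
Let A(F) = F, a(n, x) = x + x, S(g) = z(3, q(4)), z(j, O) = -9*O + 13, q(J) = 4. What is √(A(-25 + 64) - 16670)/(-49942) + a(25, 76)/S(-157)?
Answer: -152/23 - I*√16631/49942 ≈ -6.6087 - 0.0025822*I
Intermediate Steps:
z(j, O) = 13 - 9*O
S(g) = -23 (S(g) = 13 - 9*4 = 13 - 36 = -23)
a(n, x) = 2*x
√(A(-25 + 64) - 16670)/(-49942) + a(25, 76)/S(-157) = √((-25 + 64) - 16670)/(-49942) + (2*76)/(-23) = √(39 - 16670)*(-1/49942) + 152*(-1/23) = √(-16631)*(-1/49942) - 152/23 = (I*√16631)*(-1/49942) - 152/23 = -I*√16631/49942 - 152/23 = -152/23 - I*√16631/49942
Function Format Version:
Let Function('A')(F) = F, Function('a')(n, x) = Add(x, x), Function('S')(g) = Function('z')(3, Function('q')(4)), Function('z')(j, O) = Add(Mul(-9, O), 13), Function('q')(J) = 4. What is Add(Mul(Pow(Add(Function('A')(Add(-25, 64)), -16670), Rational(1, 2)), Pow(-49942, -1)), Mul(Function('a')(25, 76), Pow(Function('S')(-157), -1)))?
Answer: Add(Rational(-152, 23), Mul(Rational(-1, 49942), I, Pow(16631, Rational(1, 2)))) ≈ Add(-6.6087, Mul(-0.0025822, I))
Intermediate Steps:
Function('z')(j, O) = Add(13, Mul(-9, O))
Function('S')(g) = -23 (Function('S')(g) = Add(13, Mul(-9, 4)) = Add(13, -36) = -23)
Function('a')(n, x) = Mul(2, x)
Add(Mul(Pow(Add(Function('A')(Add(-25, 64)), -16670), Rational(1, 2)), Pow(-49942, -1)), Mul(Function('a')(25, 76), Pow(Function('S')(-157), -1))) = Add(Mul(Pow(Add(Add(-25, 64), -16670), Rational(1, 2)), Pow(-49942, -1)), Mul(Mul(2, 76), Pow(-23, -1))) = Add(Mul(Pow(Add(39, -16670), Rational(1, 2)), Rational(-1, 49942)), Mul(152, Rational(-1, 23))) = Add(Mul(Pow(-16631, Rational(1, 2)), Rational(-1, 49942)), Rational(-152, 23)) = Add(Mul(Mul(I, Pow(16631, Rational(1, 2))), Rational(-1, 49942)), Rational(-152, 23)) = Add(Mul(Rational(-1, 49942), I, Pow(16631, Rational(1, 2))), Rational(-152, 23)) = Add(Rational(-152, 23), Mul(Rational(-1, 49942), I, Pow(16631, Rational(1, 2))))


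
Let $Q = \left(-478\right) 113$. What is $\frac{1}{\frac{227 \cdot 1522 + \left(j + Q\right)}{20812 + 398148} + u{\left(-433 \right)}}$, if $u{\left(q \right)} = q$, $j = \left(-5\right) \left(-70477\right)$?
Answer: $- \frac{83792}{36153163} \approx -0.0023177$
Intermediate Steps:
$Q = -54014$
$j = 352385$
$\frac{1}{\frac{227 \cdot 1522 + \left(j + Q\right)}{20812 + 398148} + u{\left(-433 \right)}} = \frac{1}{\frac{227 \cdot 1522 + \left(352385 - 54014\right)}{20812 + 398148} - 433} = \frac{1}{\frac{345494 + 298371}{418960} - 433} = \frac{1}{643865 \cdot \frac{1}{418960} - 433} = \frac{1}{\frac{128773}{83792} - 433} = \frac{1}{- \frac{36153163}{83792}} = - \frac{83792}{36153163}$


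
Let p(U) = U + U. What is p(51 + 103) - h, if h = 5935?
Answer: -5627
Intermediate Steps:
p(U) = 2*U
p(51 + 103) - h = 2*(51 + 103) - 1*5935 = 2*154 - 5935 = 308 - 5935 = -5627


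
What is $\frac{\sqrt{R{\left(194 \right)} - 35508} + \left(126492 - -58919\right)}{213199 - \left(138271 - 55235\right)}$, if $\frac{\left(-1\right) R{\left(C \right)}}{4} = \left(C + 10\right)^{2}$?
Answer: $\frac{185411}{130163} + \frac{2 i \sqrt{50493}}{130163} \approx 1.4245 + 0.0034527 i$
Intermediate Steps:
$R{\left(C \right)} = - 4 \left(10 + C\right)^{2}$ ($R{\left(C \right)} = - 4 \left(C + 10\right)^{2} = - 4 \left(10 + C\right)^{2}$)
$\frac{\sqrt{R{\left(194 \right)} - 35508} + \left(126492 - -58919\right)}{213199 - \left(138271 - 55235\right)} = \frac{\sqrt{- 4 \left(10 + 194\right)^{2} - 35508} + \left(126492 - -58919\right)}{213199 - \left(138271 - 55235\right)} = \frac{\sqrt{- 4 \cdot 204^{2} - 35508} + \left(126492 + 58919\right)}{213199 - \left(138271 - 55235\right)} = \frac{\sqrt{\left(-4\right) 41616 - 35508} + 185411}{213199 - 83036} = \frac{\sqrt{-166464 - 35508} + 185411}{213199 - 83036} = \frac{\sqrt{-201972} + 185411}{130163} = \left(2 i \sqrt{50493} + 185411\right) \frac{1}{130163} = \left(185411 + 2 i \sqrt{50493}\right) \frac{1}{130163} = \frac{185411}{130163} + \frac{2 i \sqrt{50493}}{130163}$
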